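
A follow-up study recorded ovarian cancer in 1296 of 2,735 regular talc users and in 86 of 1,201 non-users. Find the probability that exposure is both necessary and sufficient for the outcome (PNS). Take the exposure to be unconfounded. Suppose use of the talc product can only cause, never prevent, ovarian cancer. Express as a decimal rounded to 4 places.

p₁ = P(outcome | exposed) = 1296/2735 = 0.47386
p₀ = P(outcome | unexposed) = 86/1201 = 0.071607
Under exogeneity and monotonicity, PNS = p₁ − p₀.
PNS = 0.47386 − 0.071607 = 0.40225

PNS ≈ 0.4023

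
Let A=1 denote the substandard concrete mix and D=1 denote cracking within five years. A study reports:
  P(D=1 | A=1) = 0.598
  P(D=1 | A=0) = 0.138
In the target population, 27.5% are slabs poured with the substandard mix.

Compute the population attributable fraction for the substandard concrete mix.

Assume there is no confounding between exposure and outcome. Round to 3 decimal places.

Let p₁ = 0.598, p₀ = 0.138.
Overall risk P(Y=1) = π·p₁ + (1−π)·p₀ = 0.275×0.598 + 0.725×0.138 = 0.2645.
Under exogeneity, PAF = [P(Y=1) − p₀] / P(Y=1).
PAF = (0.2645 − 0.138) / 0.2645 ≈ 0.4783

PAF ≈ 0.478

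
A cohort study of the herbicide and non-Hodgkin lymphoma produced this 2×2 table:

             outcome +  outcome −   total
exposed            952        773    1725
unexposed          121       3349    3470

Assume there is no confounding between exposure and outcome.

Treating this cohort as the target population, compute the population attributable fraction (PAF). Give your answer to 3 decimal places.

PAF ≈ 0.831

p₁ = P(outcome | exposed) = 952/1725 = 0.55188
p₀ = P(outcome | unexposed) = 121/3470 = 0.03487
Exposure prevalence π = 1725/5195 = 0.33205; overall risk P(Y=1) = 0.20654.
Under exogeneity, PAF = [P(Y=1) − p₀]/P(Y=1).
PAF = (0.20654 − 0.03487) / 0.20654 ≈ 0.8312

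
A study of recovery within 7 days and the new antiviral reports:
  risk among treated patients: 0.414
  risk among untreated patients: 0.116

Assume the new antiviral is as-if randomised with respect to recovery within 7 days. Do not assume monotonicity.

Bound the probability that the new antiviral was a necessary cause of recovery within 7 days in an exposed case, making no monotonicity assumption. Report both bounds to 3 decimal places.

Let p₁ = 0.414, p₀ = 0.116.
Under exogeneity alone the bounds on PN are max{0,(p₁−p₀)/p₁} ≤ PN ≤ min{1,(1−p₀)/p₁}.
  lower = (p₁ − p₀)/p₁ = 0.298 / 0.414 ≈ 0.7198
  upper = min{1, (1 − p₀)/p₁} = 0.884 / 0.414 ≈ 2.1353 → capped at 1

0.720 ≤ PN ≤ 1.000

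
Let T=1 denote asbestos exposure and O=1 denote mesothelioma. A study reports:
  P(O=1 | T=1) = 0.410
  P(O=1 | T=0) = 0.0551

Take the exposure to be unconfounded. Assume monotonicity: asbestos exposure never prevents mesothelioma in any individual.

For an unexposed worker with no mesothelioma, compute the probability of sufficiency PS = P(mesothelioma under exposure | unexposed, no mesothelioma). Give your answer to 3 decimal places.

PS ≈ 0.376

Let p₁ = 0.41, p₀ = 0.0551.
Under exogeneity and monotonicity, PS = (p₁ − p₀) / (1 − p₀).
PS = (0.41 − 0.0551) / (1 − 0.0551) = 0.3549 / 0.9449 ≈ 0.3756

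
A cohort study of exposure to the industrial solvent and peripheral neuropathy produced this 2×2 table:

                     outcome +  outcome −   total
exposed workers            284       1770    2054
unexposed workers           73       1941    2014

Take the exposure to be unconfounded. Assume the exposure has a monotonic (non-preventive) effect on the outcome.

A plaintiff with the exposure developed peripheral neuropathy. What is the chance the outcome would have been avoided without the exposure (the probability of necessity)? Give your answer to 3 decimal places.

p₁ = P(outcome | exposed) = 284/2054 = 0.13827
p₀ = P(outcome | unexposed) = 73/2014 = 0.036246
Under exogeneity and monotonicity, PN = (p₁ − p₀)/p₁.
PN = (0.13827 − 0.036246) / 0.13827 ≈ 0.7379

PN ≈ 0.738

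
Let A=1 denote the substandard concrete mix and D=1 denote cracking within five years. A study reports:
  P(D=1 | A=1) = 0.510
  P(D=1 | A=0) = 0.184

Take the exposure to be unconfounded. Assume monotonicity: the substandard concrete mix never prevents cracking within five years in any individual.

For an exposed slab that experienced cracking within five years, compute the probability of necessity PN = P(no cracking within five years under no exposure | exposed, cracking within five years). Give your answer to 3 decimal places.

Let p₁ = 0.51, p₀ = 0.184.
Under exogeneity and monotonicity, PN = (p₁ − p₀) / p₁.
PN = (0.51 − 0.184) / 0.51 = 0.326 / 0.51 ≈ 0.6392

PN ≈ 0.639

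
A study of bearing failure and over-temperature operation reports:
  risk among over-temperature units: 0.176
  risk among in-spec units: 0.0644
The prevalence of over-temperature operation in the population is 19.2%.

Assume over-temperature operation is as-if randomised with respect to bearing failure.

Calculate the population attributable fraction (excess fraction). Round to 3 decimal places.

Let p₁ = 0.176, p₀ = 0.0644.
Overall risk P(Y=1) = π·p₁ + (1−π)·p₀ = 0.192×0.176 + 0.808×0.0644 = 0.085827.
Under exogeneity, PAF = [P(Y=1) − p₀] / P(Y=1).
PAF = (0.085827 − 0.0644) / 0.085827 ≈ 0.2497

PAF ≈ 0.250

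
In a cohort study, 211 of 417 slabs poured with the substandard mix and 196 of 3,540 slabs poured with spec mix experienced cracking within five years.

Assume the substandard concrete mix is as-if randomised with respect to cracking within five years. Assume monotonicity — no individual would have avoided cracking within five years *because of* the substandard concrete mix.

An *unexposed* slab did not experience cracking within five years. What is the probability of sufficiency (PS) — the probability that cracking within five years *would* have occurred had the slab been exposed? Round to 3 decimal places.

PS ≈ 0.477

p₁ = P(outcome | exposed) = 211/417 = 0.506
p₀ = P(outcome | unexposed) = 196/3540 = 0.055367
Under exogeneity and monotonicity, PS = (p₁ − p₀) / (1 − p₀).
PS = (0.506 − 0.055367) / (1 − 0.055367) = 0.45063 / 0.94463 ≈ 0.4770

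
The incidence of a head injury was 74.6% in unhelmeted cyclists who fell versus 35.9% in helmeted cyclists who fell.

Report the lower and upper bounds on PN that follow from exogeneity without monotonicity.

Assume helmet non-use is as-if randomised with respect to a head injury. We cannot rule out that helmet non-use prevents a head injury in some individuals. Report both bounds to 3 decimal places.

0.519 ≤ PN ≤ 0.859

p₁ = 0.746, p₀ = 0.359.
Under exogeneity alone the bounds on PN are max{0,(p₁−p₀)/p₁} ≤ PN ≤ min{1,(1−p₀)/p₁}.
  lower = (p₁ − p₀)/p₁ = 0.387 / 0.746 ≈ 0.5188
  upper = min{1, (1 − p₀)/p₁} = 0.641 / 0.746 ≈ 0.8592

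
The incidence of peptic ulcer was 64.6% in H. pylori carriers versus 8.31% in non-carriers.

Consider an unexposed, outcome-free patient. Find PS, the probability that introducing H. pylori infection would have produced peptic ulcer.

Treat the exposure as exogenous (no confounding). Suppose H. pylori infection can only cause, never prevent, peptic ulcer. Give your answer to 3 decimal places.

p₁ = 0.646, p₀ = 0.0831.
Under exogeneity and monotonicity, PS = (p₁ − p₀) / (1 − p₀).
PS = (0.646 − 0.0831) / (1 − 0.0831) = 0.5629 / 0.9169 ≈ 0.6139

PS ≈ 0.614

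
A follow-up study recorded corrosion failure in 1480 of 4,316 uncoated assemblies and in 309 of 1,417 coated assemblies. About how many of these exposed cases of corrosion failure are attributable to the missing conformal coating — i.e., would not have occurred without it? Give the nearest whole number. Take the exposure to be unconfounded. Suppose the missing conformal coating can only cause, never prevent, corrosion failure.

about 539 cases

p₁ = P(outcome | exposed) = 1480/4316 = 0.34291
p₀ = P(outcome | unexposed) = 309/1417 = 0.21807
PN = (p₁ − p₀)/p₁ = (0.34291 − 0.21807) / 0.34291 ≈ 0.36407.
Attributable cases ≈ PN × (exposed cases) = 0.36407 × 1480 ≈ 538.83.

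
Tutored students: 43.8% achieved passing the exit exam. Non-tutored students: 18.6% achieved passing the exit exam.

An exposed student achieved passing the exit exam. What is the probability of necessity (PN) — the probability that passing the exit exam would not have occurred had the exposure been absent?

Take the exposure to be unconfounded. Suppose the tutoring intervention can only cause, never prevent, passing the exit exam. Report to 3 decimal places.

PN ≈ 0.575

p₁ = 0.438, p₀ = 0.186.
Under exogeneity and monotonicity, PN = (p₁ − p₀) / p₁.
PN = (0.438 − 0.186) / 0.438 = 0.252 / 0.438 ≈ 0.5753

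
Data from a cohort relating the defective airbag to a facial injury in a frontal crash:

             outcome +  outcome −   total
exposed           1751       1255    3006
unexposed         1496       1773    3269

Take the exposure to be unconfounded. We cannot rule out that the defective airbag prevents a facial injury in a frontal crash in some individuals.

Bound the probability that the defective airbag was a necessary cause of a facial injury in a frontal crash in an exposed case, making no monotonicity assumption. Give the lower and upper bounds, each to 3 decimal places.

0.214 ≤ PN ≤ 0.931

p₁ = P(outcome | exposed) = 1751/3006 = 0.5825
p₀ = P(outcome | unexposed) = 1496/3269 = 0.45763
Under exogeneity alone the bounds on PN are max{0,(p₁−p₀)/p₁} ≤ PN ≤ min{1,(1−p₀)/p₁}.
  lower = (p₁ − p₀)/p₁ = 0.12487 / 0.5825 ≈ 0.2144
  upper = min{1, (1 − p₀)/p₁} = 0.54237 / 0.5825 ≈ 0.9311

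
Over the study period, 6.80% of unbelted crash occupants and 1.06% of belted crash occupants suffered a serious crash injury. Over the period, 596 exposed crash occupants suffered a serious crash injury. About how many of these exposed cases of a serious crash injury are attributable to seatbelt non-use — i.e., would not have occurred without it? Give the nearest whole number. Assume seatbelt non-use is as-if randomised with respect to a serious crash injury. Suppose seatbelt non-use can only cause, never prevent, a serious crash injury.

p₁ = 0.068, p₀ = 0.0106.
PN = (p₁ − p₀)/p₁ = (0.068 − 0.0106) / 0.068 ≈ 0.84412.
Attributable cases ≈ PN × (exposed cases) = 0.84412 × 596 ≈ 503.09.

about 503 cases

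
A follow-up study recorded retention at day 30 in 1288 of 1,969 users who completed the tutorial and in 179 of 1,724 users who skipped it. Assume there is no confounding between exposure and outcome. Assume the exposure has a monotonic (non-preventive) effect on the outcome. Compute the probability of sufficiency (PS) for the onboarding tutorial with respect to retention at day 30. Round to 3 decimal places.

PS ≈ 0.614

p₁ = P(outcome | exposed) = 1288/1969 = 0.65414
p₀ = P(outcome | unexposed) = 179/1724 = 0.10383
Under exogeneity and monotonicity, PS = (p₁ − p₀) / (1 − p₀).
PS = (0.65414 − 0.10383) / (1 − 0.10383) = 0.55031 / 0.89617 ≈ 0.6141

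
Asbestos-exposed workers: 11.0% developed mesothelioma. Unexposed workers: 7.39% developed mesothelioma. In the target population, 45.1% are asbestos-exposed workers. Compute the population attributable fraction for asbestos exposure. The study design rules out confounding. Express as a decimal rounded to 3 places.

PAF ≈ 0.181

p₁ = 0.11, p₀ = 0.0739.
Overall risk P(Y=1) = π·p₁ + (1−π)·p₀ = 0.451×0.11 + 0.549×0.0739 = 0.090181.
Under exogeneity, PAF = [P(Y=1) − p₀] / P(Y=1).
PAF = (0.090181 − 0.0739) / 0.090181 ≈ 0.1805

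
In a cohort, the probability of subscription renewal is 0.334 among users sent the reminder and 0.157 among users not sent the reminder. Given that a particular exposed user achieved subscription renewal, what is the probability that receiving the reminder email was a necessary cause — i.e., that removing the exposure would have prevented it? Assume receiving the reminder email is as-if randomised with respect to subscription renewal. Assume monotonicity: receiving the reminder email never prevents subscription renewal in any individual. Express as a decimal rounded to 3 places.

PN ≈ 0.530

Let p₁ = 0.334, p₀ = 0.157.
Under exogeneity and monotonicity, PN = (p₁ − p₀) / p₁.
PN = (0.334 − 0.157) / 0.334 = 0.177 / 0.334 ≈ 0.5299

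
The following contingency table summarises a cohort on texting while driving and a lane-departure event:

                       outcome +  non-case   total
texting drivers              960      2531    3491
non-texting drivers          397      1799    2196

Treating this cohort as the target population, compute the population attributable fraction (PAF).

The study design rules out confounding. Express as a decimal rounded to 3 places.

PAF ≈ 0.242

p₁ = P(outcome | exposed) = 960/3491 = 0.27499
p₀ = P(outcome | unexposed) = 397/2196 = 0.18078
Exposure prevalence π = 3491/5687 = 0.61386; overall risk P(Y=1) = 0.23861.
Under exogeneity, PAF = [P(Y=1) − p₀]/P(Y=1).
PAF = (0.23861 − 0.18078) / 0.23861 ≈ 0.2424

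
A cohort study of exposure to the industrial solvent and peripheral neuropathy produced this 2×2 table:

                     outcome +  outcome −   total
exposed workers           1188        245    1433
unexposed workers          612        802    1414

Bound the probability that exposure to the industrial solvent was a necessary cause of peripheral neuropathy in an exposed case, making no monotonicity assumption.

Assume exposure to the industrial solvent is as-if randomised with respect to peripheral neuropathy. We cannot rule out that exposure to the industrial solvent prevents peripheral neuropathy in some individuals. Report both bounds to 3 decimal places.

p₁ = P(outcome | exposed) = 1188/1433 = 0.82903
p₀ = P(outcome | unexposed) = 612/1414 = 0.43281
Under exogeneity alone the bounds on PN are max{0,(p₁−p₀)/p₁} ≤ PN ≤ min{1,(1−p₀)/p₁}.
  lower = (p₁ − p₀)/p₁ = 0.39622 / 0.82903 ≈ 0.4779
  upper = min{1, (1 − p₀)/p₁} = 0.56719 / 0.82903 ≈ 0.6842

0.478 ≤ PN ≤ 0.684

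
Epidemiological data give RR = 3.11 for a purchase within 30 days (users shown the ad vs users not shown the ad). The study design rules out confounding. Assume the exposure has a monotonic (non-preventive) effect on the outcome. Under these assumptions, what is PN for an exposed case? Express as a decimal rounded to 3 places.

PN ≈ 0.678

Under exogeneity and monotonicity, PN = (RR − 1) / RR = 1 − 1/RR.
PN = (3.11 − 1) / 3.11 = 2.11 / 3.11 ≈ 0.6785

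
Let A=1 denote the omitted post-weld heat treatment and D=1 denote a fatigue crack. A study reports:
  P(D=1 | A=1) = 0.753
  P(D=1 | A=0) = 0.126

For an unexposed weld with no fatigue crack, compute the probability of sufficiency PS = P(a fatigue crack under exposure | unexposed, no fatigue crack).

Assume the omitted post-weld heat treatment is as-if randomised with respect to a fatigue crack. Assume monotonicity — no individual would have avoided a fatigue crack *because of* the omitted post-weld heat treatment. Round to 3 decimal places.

Let p₁ = 0.753, p₀ = 0.126.
Under exogeneity and monotonicity, PS = (p₁ − p₀) / (1 − p₀).
PS = (0.753 − 0.126) / (1 − 0.126) = 0.627 / 0.874 ≈ 0.7174

PS ≈ 0.717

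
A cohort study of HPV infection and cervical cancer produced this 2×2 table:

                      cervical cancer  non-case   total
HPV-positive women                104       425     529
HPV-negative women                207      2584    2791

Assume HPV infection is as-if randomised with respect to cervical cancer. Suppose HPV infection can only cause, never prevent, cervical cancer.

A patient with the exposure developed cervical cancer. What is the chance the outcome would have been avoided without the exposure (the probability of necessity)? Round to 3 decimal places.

PN ≈ 0.623

p₁ = P(outcome | exposed) = 104/529 = 0.1966
p₀ = P(outcome | unexposed) = 207/2791 = 0.074167
Under exogeneity and monotonicity, PN = (p₁ − p₀) / p₁.
PN = (0.1966 − 0.074167) / 0.1966 = 0.12243 / 0.1966 ≈ 0.6227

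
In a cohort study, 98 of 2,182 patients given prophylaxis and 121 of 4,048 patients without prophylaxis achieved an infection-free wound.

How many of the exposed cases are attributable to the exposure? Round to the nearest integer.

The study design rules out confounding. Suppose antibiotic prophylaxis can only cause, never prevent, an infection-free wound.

p₁ = P(outcome | exposed) = 98/2182 = 0.044913
p₀ = P(outcome | unexposed) = 121/4048 = 0.029891
PN = (p₁ − p₀)/p₁ = (0.044913 − 0.029891) / 0.044913 ≈ 0.33446.
Attributable cases ≈ PN × (exposed cases) = 0.33446 × 98 ≈ 32.78.

about 33 cases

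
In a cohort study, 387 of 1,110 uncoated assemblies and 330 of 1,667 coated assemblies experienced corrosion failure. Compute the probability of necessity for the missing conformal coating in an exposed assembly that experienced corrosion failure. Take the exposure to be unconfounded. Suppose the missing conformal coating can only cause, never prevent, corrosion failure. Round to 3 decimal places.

p₁ = P(outcome | exposed) = 387/1110 = 0.34865
p₀ = P(outcome | unexposed) = 330/1667 = 0.19796
Under exogeneity and monotonicity, PN = (p₁ − p₀) / p₁.
PN = (0.34865 − 0.19796) / 0.34865 = 0.15069 / 0.34865 ≈ 0.4322

PN ≈ 0.432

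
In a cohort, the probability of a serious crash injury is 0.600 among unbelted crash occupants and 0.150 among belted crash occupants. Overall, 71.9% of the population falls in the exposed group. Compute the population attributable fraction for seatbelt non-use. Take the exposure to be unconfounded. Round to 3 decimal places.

Let p₁ = 0.6, p₀ = 0.15.
Overall risk P(Y=1) = π·p₁ + (1−π)·p₀ = 0.719×0.6 + 0.281×0.15 = 0.47355.
Under exogeneity, PAF = [P(Y=1) − p₀] / P(Y=1).
PAF = (0.47355 − 0.15) / 0.47355 ≈ 0.6832

PAF ≈ 0.683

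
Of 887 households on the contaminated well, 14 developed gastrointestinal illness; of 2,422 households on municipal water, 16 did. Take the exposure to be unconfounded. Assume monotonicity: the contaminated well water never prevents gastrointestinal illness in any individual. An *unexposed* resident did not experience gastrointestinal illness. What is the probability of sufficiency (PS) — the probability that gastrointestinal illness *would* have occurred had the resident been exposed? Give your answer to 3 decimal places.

PS ≈ 0.009

p₁ = P(outcome | exposed) = 14/887 = 0.015784
p₀ = P(outcome | unexposed) = 16/2422 = 0.0066061
Under exogeneity and monotonicity, PS = (p₁ − p₀) / (1 − p₀).
PS = (0.015784 − 0.0066061) / (1 − 0.0066061) = 0.0091774 / 0.99339 ≈ 0.0092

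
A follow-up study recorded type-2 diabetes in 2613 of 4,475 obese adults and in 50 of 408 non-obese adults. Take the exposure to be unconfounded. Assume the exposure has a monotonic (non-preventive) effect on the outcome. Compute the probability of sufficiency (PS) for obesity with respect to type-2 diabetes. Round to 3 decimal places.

PS ≈ 0.526

p₁ = P(outcome | exposed) = 2613/4475 = 0.58391
p₀ = P(outcome | unexposed) = 50/408 = 0.12255
Under exogeneity and monotonicity, PS = (p₁ − p₀) / (1 − p₀).
PS = (0.58391 − 0.12255) / (1 − 0.12255) = 0.46136 / 0.87745 ≈ 0.5258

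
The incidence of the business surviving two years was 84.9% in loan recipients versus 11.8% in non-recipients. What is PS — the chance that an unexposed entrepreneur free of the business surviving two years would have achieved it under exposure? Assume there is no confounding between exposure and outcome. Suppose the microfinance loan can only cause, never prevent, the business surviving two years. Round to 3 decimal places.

p₁ = 0.849, p₀ = 0.118.
Under exogeneity and monotonicity, PS = (p₁ − p₀) / (1 − p₀).
PS = (0.849 − 0.118) / (1 − 0.118) = 0.731 / 0.882 ≈ 0.8288

PS ≈ 0.829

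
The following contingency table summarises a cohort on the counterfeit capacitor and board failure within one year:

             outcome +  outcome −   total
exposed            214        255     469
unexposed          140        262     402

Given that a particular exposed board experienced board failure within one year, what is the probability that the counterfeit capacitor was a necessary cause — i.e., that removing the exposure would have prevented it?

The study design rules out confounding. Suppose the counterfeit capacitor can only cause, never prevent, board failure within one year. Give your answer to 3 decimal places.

p₁ = P(outcome | exposed) = 214/469 = 0.45629
p₀ = P(outcome | unexposed) = 140/402 = 0.34826
Under exogeneity and monotonicity, PN = (p₁ − p₀)/p₁.
PN = (0.45629 − 0.34826) / 0.45629 ≈ 0.2368

PN ≈ 0.237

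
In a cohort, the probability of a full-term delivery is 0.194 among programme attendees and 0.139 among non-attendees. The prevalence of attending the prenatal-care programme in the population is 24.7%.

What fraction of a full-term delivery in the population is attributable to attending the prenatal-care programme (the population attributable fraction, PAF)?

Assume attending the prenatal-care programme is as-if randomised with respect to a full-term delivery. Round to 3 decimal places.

Let p₁ = 0.194, p₀ = 0.139.
Overall risk P(Y=1) = π·p₁ + (1−π)·p₀ = 0.247×0.194 + 0.753×0.139 = 0.15259.
Under exogeneity, PAF = [P(Y=1) − p₀] / P(Y=1).
PAF = (0.15259 − 0.139) / 0.15259 ≈ 0.0890

PAF ≈ 0.089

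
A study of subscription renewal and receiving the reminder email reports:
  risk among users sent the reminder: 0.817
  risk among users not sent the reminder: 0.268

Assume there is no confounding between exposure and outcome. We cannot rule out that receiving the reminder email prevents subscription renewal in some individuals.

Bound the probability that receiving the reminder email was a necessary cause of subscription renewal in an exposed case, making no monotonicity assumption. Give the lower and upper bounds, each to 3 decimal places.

0.672 ≤ PN ≤ 0.896

Let p₁ = 0.817, p₀ = 0.268.
Under exogeneity alone the bounds on PN are max{0,(p₁−p₀)/p₁} ≤ PN ≤ min{1,(1−p₀)/p₁}.
  lower = (p₁ − p₀)/p₁ = 0.549 / 0.817 ≈ 0.6720
  upper = min{1, (1 − p₀)/p₁} = 0.732 / 0.817 ≈ 0.8960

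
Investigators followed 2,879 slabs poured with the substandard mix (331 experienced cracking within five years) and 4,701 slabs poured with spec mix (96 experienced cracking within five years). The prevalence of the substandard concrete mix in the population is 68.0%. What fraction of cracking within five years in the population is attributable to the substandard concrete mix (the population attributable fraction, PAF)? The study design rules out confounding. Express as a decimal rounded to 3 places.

p₁ = P(outcome | exposed) = 331/2879 = 0.11497
p₀ = P(outcome | unexposed) = 96/4701 = 0.020421
Overall risk P(Y=1) = π·p₁ + (1−π)·p₀ = 0.68×0.11497 + 0.32×0.020421 = 0.084715.
Under exogeneity, PAF = [P(Y=1) − p₀] / P(Y=1).
PAF = (0.084715 − 0.020421) / 0.084715 ≈ 0.7589

PAF ≈ 0.759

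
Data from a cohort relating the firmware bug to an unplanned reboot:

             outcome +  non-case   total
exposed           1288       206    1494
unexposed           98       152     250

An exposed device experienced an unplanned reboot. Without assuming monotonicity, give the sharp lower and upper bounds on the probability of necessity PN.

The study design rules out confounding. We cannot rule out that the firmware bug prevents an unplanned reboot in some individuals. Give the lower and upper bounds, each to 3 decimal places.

p₁ = P(outcome | exposed) = 1288/1494 = 0.86212
p₀ = P(outcome | unexposed) = 98/250 = 0.392
Under exogeneity alone the bounds on PN are max{0,(p₁−p₀)/p₁} ≤ PN ≤ min{1,(1−p₀)/p₁}.
  lower = (p₁ − p₀)/p₁ = 0.47012 / 0.86212 ≈ 0.5453
  upper = min{1, (1 − p₀)/p₁} = 0.608 / 0.86212 ≈ 0.7052

0.545 ≤ PN ≤ 0.705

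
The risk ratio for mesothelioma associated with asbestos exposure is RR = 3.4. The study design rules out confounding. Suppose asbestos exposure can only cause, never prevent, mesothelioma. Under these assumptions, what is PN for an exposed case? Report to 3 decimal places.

PN ≈ 0.706

Under exogeneity and monotonicity, PN = (RR − 1) / RR = 1 − 1/RR.
PN = (3.4 − 1) / 3.4 = 2.4 / 3.4 ≈ 0.7059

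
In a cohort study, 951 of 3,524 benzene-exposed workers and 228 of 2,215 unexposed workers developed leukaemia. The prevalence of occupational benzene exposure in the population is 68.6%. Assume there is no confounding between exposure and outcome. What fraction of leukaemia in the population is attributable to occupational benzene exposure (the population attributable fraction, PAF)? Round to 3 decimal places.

p₁ = P(outcome | exposed) = 951/3524 = 0.26986
p₀ = P(outcome | unexposed) = 228/2215 = 0.10293
Overall risk P(Y=1) = π·p₁ + (1−π)·p₀ = 0.686×0.26986 + 0.314×0.10293 = 0.21745.
Under exogeneity, PAF = [P(Y=1) − p₀] / P(Y=1).
PAF = (0.21745 − 0.10293) / 0.21745 ≈ 0.5266

PAF ≈ 0.527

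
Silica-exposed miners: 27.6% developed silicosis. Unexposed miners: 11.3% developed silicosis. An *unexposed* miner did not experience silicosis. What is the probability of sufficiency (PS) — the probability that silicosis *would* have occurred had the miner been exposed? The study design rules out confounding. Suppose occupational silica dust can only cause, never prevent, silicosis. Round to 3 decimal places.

PS ≈ 0.184

p₁ = 0.276, p₀ = 0.113.
Under exogeneity and monotonicity, PS = (p₁ − p₀) / (1 − p₀).
PS = (0.276 − 0.113) / (1 − 0.113) = 0.163 / 0.887 ≈ 0.1838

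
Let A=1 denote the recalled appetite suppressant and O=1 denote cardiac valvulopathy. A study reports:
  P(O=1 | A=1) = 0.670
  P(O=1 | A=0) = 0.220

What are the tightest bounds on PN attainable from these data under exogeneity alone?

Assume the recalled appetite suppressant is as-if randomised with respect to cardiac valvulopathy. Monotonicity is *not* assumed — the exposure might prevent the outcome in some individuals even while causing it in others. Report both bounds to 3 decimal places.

0.672 ≤ PN ≤ 1.000

Let p₁ = 0.67, p₀ = 0.22.
Under exogeneity alone the bounds on PN are max{0,(p₁−p₀)/p₁} ≤ PN ≤ min{1,(1−p₀)/p₁}.
  lower = (p₁ − p₀)/p₁ = 0.45 / 0.67 ≈ 0.6716
  upper = min{1, (1 − p₀)/p₁} = 0.78 / 0.67 ≈ 1.1642 → capped at 1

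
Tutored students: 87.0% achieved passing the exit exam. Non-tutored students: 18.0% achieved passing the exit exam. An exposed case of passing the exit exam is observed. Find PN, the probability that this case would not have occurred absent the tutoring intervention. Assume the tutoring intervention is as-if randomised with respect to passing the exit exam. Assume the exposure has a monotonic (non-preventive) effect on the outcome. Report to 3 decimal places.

PN ≈ 0.793

p₁ = 0.87, p₀ = 0.18.
Under exogeneity and monotonicity, PN = (p₁ − p₀) / p₁.
PN = (0.87 − 0.18) / 0.87 = 0.69 / 0.87 ≈ 0.7931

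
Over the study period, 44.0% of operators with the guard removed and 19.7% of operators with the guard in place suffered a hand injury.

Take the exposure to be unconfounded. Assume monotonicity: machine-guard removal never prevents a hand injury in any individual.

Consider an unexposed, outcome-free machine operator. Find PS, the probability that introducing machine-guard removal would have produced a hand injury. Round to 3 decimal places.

PS ≈ 0.303

p₁ = 0.44, p₀ = 0.197.
Under exogeneity and monotonicity, PS = (p₁ − p₀) / (1 − p₀).
PS = (0.44 − 0.197) / (1 − 0.197) = 0.243 / 0.803 ≈ 0.3026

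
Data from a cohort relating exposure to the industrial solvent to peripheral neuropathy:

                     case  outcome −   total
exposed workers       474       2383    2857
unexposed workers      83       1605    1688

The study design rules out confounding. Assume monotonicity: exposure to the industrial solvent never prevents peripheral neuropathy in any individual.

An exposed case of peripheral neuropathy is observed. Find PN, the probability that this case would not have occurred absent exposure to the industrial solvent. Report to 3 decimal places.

p₁ = P(outcome | exposed) = 474/2857 = 0.16591
p₀ = P(outcome | unexposed) = 83/1688 = 0.049171
Under exogeneity and monotonicity, PN = (p₁ − p₀)/p₁.
PN = (0.16591 − 0.049171) / 0.16591 ≈ 0.7036

PN ≈ 0.704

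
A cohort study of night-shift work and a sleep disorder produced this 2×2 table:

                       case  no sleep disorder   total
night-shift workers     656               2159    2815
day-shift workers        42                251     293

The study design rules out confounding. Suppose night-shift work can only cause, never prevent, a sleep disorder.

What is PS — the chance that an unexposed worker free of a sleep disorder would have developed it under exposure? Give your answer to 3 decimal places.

PS ≈ 0.105

p₁ = P(outcome | exposed) = 656/2815 = 0.23304
p₀ = P(outcome | unexposed) = 42/293 = 0.14334
Under exogeneity and monotonicity, PS = (p₁ − p₀) / (1 − p₀).
PS = (0.23304 − 0.14334) / (1 − 0.14334) = 0.089693 / 0.85666 ≈ 0.1047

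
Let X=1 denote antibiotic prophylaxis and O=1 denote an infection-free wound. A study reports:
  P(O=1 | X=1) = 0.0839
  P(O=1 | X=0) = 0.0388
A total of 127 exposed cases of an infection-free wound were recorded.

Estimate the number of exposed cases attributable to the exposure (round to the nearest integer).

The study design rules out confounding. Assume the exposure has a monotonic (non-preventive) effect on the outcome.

Let p₁ = 0.0839, p₀ = 0.0388.
PN = (p₁ − p₀)/p₁ = (0.0839 − 0.0388) / 0.0839 ≈ 0.53754.
Attributable cases ≈ PN × (exposed cases) = 0.53754 × 127 ≈ 68.27.

about 68 cases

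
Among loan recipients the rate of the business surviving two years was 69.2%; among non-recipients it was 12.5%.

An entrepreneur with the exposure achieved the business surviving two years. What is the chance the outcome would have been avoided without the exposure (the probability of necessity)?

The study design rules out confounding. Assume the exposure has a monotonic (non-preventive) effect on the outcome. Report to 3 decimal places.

PN ≈ 0.819

p₁ = 0.692, p₀ = 0.125.
Under exogeneity and monotonicity, PN = (p₁ − p₀) / p₁.
PN = (0.692 − 0.125) / 0.692 = 0.567 / 0.692 ≈ 0.8194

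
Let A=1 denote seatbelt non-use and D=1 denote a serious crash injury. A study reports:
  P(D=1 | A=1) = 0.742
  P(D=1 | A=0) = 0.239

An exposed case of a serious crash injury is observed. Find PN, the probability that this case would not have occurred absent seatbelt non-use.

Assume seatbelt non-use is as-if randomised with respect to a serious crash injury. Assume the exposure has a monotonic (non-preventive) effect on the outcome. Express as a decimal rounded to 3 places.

Let p₁ = 0.742, p₀ = 0.239.
Under exogeneity and monotonicity, PN = (p₁ − p₀) / p₁.
PN = (0.742 − 0.239) / 0.742 = 0.503 / 0.742 ≈ 0.6779

PN ≈ 0.678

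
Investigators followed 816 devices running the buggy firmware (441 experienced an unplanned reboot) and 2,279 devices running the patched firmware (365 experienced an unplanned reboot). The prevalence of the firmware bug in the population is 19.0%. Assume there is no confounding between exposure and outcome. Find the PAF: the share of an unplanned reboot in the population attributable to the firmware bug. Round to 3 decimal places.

p₁ = P(outcome | exposed) = 441/816 = 0.54044
p₀ = P(outcome | unexposed) = 365/2279 = 0.16016
Overall risk P(Y=1) = π·p₁ + (1−π)·p₀ = 0.19×0.54044 + 0.81×0.16016 = 0.23241.
Under exogeneity, PAF = [P(Y=1) − p₀] / P(Y=1).
PAF = (0.23241 − 0.16016) / 0.23241 ≈ 0.3109

PAF ≈ 0.311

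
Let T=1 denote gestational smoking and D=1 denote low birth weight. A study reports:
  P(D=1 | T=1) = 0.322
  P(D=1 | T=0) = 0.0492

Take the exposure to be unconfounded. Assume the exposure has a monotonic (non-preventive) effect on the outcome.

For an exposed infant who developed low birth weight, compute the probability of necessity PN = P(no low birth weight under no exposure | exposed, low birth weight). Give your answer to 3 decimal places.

PN ≈ 0.847

Let p₁ = 0.322, p₀ = 0.0492.
Under exogeneity and monotonicity, PN = (p₁ − p₀) / p₁.
PN = (0.322 − 0.0492) / 0.322 = 0.2728 / 0.322 ≈ 0.8472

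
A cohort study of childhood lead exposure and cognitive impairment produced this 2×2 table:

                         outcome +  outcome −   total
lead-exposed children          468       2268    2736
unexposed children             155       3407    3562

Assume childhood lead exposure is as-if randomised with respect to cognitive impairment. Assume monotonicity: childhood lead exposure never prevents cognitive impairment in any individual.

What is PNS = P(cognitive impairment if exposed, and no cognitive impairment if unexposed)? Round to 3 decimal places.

p₁ = P(outcome | exposed) = 468/2736 = 0.17105
p₀ = P(outcome | unexposed) = 155/3562 = 0.043515
Under exogeneity and monotonicity, PNS = p₁ − p₀.
PNS = 0.17105 − 0.043515 = 0.12754

PNS ≈ 0.128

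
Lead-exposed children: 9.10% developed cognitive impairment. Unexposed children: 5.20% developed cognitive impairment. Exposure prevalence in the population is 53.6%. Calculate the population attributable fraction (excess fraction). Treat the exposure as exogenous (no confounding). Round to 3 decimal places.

PAF ≈ 0.287

p₁ = 0.091, p₀ = 0.052.
Overall risk P(Y=1) = π·p₁ + (1−π)·p₀ = 0.536×0.091 + 0.464×0.052 = 0.072904.
Under exogeneity, PAF = [P(Y=1) − p₀] / P(Y=1).
PAF = (0.072904 − 0.052) / 0.072904 ≈ 0.2867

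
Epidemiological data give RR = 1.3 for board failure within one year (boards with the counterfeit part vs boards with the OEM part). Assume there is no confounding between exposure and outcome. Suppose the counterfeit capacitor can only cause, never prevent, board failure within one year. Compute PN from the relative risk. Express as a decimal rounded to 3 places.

PN ≈ 0.231

Under exogeneity and monotonicity, PN = (RR − 1) / RR = 1 − 1/RR.
PN = (1.3 − 1) / 1.3 = 0.3 / 1.3 ≈ 0.2308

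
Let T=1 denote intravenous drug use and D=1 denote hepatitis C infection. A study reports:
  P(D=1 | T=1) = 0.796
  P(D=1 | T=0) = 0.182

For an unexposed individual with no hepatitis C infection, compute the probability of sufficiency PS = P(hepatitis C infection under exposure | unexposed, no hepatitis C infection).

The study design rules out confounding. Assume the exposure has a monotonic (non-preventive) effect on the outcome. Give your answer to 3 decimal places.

PS ≈ 0.751

Let p₁ = 0.796, p₀ = 0.182.
Under exogeneity and monotonicity, PS = (p₁ − p₀) / (1 − p₀).
PS = (0.796 − 0.182) / (1 − 0.182) = 0.614 / 0.818 ≈ 0.7506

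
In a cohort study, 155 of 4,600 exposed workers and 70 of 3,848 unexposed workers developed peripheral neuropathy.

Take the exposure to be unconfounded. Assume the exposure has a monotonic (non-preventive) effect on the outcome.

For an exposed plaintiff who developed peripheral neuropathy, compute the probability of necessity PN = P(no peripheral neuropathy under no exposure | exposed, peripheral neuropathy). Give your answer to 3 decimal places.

p₁ = P(outcome | exposed) = 155/4600 = 0.033696
p₀ = P(outcome | unexposed) = 70/3848 = 0.018191
Under exogeneity and monotonicity, PN = (p₁ − p₀) / p₁.
PN = (0.033696 − 0.018191) / 0.033696 = 0.015504 / 0.033696 ≈ 0.4601

PN ≈ 0.460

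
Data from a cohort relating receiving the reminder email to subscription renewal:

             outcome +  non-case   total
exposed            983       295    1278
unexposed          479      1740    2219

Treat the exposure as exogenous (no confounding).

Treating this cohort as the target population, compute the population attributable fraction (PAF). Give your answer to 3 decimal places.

p₁ = P(outcome | exposed) = 983/1278 = 0.76917
p₀ = P(outcome | unexposed) = 479/2219 = 0.21586
Exposure prevalence π = 1278/3497 = 0.36546; overall risk P(Y=1) = 0.41807.
Under exogeneity, PAF = [P(Y=1) − p₀]/P(Y=1).
PAF = (0.41807 − 0.21586) / 0.41807 ≈ 0.4837

PAF ≈ 0.484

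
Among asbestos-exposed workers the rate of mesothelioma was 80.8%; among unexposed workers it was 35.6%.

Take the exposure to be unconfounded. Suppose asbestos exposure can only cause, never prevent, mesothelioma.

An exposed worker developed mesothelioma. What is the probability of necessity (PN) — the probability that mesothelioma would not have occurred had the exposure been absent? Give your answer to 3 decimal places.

p₁ = 0.808, p₀ = 0.356.
Under exogeneity and monotonicity, PN = (p₁ − p₀) / p₁.
PN = (0.808 − 0.356) / 0.808 = 0.452 / 0.808 ≈ 0.5594

PN ≈ 0.559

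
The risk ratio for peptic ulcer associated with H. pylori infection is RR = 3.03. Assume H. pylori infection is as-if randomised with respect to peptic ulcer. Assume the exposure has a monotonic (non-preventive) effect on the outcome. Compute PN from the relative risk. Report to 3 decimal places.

PN ≈ 0.670

Under exogeneity and monotonicity, PN = (RR − 1) / RR = 1 − 1/RR.
PN = (3.03 − 1) / 3.03 = 2.03 / 3.03 ≈ 0.6700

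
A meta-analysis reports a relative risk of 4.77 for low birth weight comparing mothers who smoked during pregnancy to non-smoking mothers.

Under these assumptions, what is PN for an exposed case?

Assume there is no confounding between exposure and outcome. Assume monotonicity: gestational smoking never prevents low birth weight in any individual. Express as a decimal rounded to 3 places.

Under exogeneity and monotonicity, PN = (RR − 1) / RR = 1 − 1/RR.
PN = (4.77 − 1) / 4.77 = 3.77 / 4.77 ≈ 0.7904

PN ≈ 0.790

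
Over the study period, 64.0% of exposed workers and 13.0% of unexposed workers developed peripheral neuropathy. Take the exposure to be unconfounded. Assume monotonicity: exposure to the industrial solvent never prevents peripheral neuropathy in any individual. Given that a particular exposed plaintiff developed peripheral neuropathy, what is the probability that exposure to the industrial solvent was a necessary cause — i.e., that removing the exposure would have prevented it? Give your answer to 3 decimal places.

PN ≈ 0.797

p₁ = 0.64, p₀ = 0.13.
Under exogeneity and monotonicity, PN = (p₁ − p₀) / p₁.
PN = (0.64 − 0.13) / 0.64 = 0.51 / 0.64 ≈ 0.7969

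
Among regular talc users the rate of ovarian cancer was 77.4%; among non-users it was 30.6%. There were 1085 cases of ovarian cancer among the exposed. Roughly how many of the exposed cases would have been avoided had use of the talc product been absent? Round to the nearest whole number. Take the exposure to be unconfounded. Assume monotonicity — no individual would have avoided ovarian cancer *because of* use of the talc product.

about 656 cases

p₁ = 0.774, p₀ = 0.306.
PN = (p₁ − p₀)/p₁ = (0.774 − 0.306) / 0.774 ≈ 0.60465.
Attributable cases ≈ PN × (exposed cases) = 0.60465 × 1085 ≈ 656.05.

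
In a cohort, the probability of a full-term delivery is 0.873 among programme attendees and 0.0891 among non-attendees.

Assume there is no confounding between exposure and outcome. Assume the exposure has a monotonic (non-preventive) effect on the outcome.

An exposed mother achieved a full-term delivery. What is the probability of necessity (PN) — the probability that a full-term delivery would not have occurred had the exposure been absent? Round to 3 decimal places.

PN ≈ 0.898

Let p₁ = 0.873, p₀ = 0.0891.
Under exogeneity and monotonicity, PN = (p₁ − p₀) / p₁.
PN = (0.873 − 0.0891) / 0.873 = 0.7839 / 0.873 ≈ 0.8979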